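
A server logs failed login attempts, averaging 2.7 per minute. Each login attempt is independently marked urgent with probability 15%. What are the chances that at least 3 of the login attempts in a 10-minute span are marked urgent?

Thinning: the login attempts that are marked urgent themselves form a Poisson process with rate 0.15 × 2.7 = 0.405 per minute.
Over the interval, μ = 0.405 × 10 = 4.05 (a 10-minute span = 10 minutes).
P(N ≥ 3) = 1 − P(N ≤ 2) ≈ 0.7691.

0.7691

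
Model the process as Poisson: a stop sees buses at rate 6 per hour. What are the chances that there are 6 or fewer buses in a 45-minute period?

0.8311

Over the interval, μ = 6 × 0.75 = 4.5 (a 45-minute period = 0.75 hours).
P(N ≤ 6) = Σ_{j=0}^{6} e^(−μ) μ^j/j! ≈ 0.8311.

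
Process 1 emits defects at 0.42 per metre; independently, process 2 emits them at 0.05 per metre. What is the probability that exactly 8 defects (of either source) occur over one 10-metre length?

0.0537

Independent Poisson processes superpose: combined rate λ = 0.42 + 0.05 = 0.47 per metre.
Over the interval, μ = 0.47 × 10 = 4.7 (a 10-metre length = 10 metres).
P(N = 8) = e^(−4.7) · 4.7^8/8! ≈ 0.0537.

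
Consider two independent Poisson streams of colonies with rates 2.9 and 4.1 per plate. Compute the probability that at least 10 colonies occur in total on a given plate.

0.1695

Independent Poisson processes superpose: combined rate λ = 2.9 + 4.1 = 7 per plate.
So μ = 7.
P(N ≥ 10) = 1 − P(N ≤ 9) ≈ 0.1695.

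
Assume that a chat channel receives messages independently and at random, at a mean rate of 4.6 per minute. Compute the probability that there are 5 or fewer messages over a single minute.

With mean μ = 4.6 per minute,
P(N ≤ 5) = Σ_{j=0}^{5} e^(−μ) μ^j/j! ≈ 0.6858.

0.6858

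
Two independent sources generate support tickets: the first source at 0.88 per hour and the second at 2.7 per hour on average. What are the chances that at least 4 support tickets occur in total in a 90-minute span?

0.7831

Independent Poisson processes superpose: combined rate λ = 0.88 + 2.7 = 3.58 per hour.
Over the interval, μ = 3.58 × 1.5 = 5.37 (a 90-minute span = 1.5 hours).
P(N ≥ 4) = 1 − P(N ≤ 3) ≈ 0.7831.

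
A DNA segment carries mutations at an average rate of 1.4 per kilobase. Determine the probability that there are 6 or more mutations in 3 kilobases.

Over the interval, μ = 1.4 × 3 = 4.2 (3 kilobases).
P(N ≥ 6) = 1 − P(N ≤ 5) = 1 − Σ_{j=0}^{5} e^(−μ) μ^j/j! ≈ 0.2469.

0.2469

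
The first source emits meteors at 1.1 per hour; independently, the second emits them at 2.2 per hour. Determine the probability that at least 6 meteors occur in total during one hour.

0.1171

Independent Poisson processes superpose: combined rate λ = 1.1 + 2.2 = 3.3 per hour.
So μ = 3.3.
P(N ≥ 6) = 1 − P(N ≤ 5) ≈ 0.1171.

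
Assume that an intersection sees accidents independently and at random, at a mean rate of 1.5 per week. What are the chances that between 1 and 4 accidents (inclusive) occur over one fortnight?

Over the interval, μ = 1.5 × 2 = 3 (a fortnight = 2 weeks).
P(1 ≤ N ≤ 4) = Σ_{j=1}^{4} e^(−3) · 3^j/j! ≈ 0.7655.

0.7655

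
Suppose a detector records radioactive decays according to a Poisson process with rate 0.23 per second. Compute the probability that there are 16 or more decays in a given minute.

0.3110

Over the interval, μ = 0.23 × 60 = 13.8 (a minute = 60 seconds).
P(N ≥ 16) = 1 − P(N ≤ 15) = 1 − Σ_{j=0}^{15} e^(−μ) μ^j/j! ≈ 0.3110.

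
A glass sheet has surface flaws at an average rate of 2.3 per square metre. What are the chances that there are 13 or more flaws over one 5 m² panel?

Over the interval, μ = 2.3 × 5 = 11.5 (a 5 m² panel = 5 square metres).
P(N ≥ 13) = 1 − P(N ≤ 12) = 1 − Σ_{j=0}^{12} e^(−μ) μ^j/j! ≈ 0.3671.

0.3671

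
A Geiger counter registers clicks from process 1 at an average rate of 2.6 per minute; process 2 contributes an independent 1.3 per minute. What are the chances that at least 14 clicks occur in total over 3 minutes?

Independent Poisson processes superpose: combined rate λ = 2.6 + 1.3 = 3.9 per minute.
Over the interval, μ = 3.9 × 3 = 11.7 (3 minutes).
P(N ≥ 14) = 1 − P(N ≤ 13) ≈ 0.2872.

0.2872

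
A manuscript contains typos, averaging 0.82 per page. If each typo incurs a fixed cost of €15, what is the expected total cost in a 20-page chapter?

E[N] = 0.82 × 20 = 16.4 (a 20-page chapter = 20 pages); E[cost] = 16.4 × €15 = €246.

€246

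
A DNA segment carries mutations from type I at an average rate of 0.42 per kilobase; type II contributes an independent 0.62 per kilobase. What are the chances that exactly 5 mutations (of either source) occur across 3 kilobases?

Independent Poisson processes superpose: combined rate λ = 0.42 + 0.62 = 1.04 per kilobase.
Over the interval, μ = 1.04 × 3 = 3.12 (3 kilobases).
P(N = 5) = e^(−3.12) · 3.12^5/5! ≈ 0.1088.

0.1088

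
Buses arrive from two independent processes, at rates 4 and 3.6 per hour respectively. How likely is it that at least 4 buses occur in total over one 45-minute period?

Independent Poisson processes superpose: combined rate λ = 4 + 3.6 = 7.6 per hour.
Over the interval, μ = 7.6 × 0.75 = 5.7 (a 45-minute period = 0.75 hours).
P(N ≥ 4) = 1 − P(N ≤ 3) ≈ 0.8200.

0.8200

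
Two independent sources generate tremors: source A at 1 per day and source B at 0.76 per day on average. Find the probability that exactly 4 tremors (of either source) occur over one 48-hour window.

Independent Poisson processes superpose: combined rate λ = 1 + 0.76 = 1.76 per day.
Over the interval, μ = 1.76 × 2 = 3.52 (a 48-hour window = 2 days).
P(N = 4) = e^(−3.52) · 3.52^4/4! ≈ 0.1893.

0.1893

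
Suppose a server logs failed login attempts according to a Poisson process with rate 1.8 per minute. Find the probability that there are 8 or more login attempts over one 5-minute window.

Over the interval, μ = 1.8 × 5 = 9 (a 5-minute window = 5 minutes).
P(N ≥ 8) = 1 − P(N ≤ 7) = 1 − Σ_{j=0}^{7} e^(−μ) μ^j/j! ≈ 0.6761.

0.6761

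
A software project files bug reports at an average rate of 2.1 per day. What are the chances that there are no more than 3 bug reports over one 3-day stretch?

0.1264

Over the interval, μ = 2.1 × 3 = 6.3 (a 3-day stretch = 3 days).
P(N ≤ 3) = Σ_{j=0}^{3} e^(−μ) μ^j/j! ≈ 0.1264.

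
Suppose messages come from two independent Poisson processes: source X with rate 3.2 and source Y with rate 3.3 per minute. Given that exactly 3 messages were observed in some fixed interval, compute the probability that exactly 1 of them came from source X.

Given the total, each event is independently from source X with probability p = λ_X/(λ_X+λ_Y) = 3.2/6.5 ≈ 0.4923.
So K ~ Binomial(3, 3.2/6.5): P(K = 1) = C(3,1) · (3.2/6.5)^1 · (3.3/6.5)^2 ≈ 0.3807.

0.3807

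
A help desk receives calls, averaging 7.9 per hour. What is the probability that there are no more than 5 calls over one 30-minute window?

Over the interval, μ = 7.9 × 0.5 = 3.95 (a 30-minute window = 0.5 hours).
P(N ≤ 5) = Σ_{j=0}^{5} e^(−μ) μ^j/j! ≈ 0.7929.

0.7929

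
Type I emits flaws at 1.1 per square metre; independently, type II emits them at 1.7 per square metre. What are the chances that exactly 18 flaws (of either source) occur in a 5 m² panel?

Independent Poisson processes superpose: combined rate λ = 1.1 + 1.7 = 2.8 per square metre.
Over the interval, μ = 2.8 × 5 = 14 (a 5 m² panel = 5 square metres).
P(N = 18) = e^(−14) · 14^18/18! ≈ 0.0554.

0.0554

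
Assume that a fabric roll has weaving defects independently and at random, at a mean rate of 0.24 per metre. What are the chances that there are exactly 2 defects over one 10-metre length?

Over the interval, μ = 0.24 × 10 = 2.4 (a 10-metre length = 10 metres).
P(N = 2) = e^(−μ) μ^2/2! = e^(−2.4) · 2.4^2/2 ≈ 0.2613.

0.2613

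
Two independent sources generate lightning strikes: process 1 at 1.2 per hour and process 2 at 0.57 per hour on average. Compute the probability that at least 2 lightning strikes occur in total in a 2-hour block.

Independent Poisson processes superpose: combined rate λ = 1.2 + 0.57 = 1.77 per hour.
Over the interval, μ = 1.77 × 2 = 3.54 (a 2-hour block = 2 hours).
P(N ≥ 2) = 1 − P(N ≤ 1) ≈ 0.8683.

0.8683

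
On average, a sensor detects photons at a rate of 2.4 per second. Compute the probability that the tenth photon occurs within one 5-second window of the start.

0.7576

Over the interval, μ = 2.4 × 5 = 12 (a 5-second window = 5 seconds).
The tenth arrival falls in the interval iff at least 10 events occur there: P(S_10 ≤ t) = P(N ≥ 10) = 1 − P(N ≤ 9) ≈ 0.7576.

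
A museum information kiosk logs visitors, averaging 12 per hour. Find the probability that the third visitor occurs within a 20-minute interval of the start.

0.7619

Over the interval, μ = 12 × 1/3 = 4 (a 20-minute interval = 1/3 hours).
The third arrival falls in the interval iff at least 3 events occur there: P(S_3 ≤ t) = P(N ≥ 3) = 1 − P(N ≤ 2) ≈ 0.7619.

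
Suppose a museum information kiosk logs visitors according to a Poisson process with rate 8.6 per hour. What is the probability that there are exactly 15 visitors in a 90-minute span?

0.0871

Over the interval, μ = 8.6 × 1.5 = 12.9 (a 90-minute span = 1.5 hours).
P(N = 15) = e^(−μ) μ^15/15! = e^(−12.9) · 12.9^15/1307674368000 ≈ 0.0871.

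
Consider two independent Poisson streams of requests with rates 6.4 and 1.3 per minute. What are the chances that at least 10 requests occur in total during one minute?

Independent Poisson processes superpose: combined rate λ = 6.4 + 1.3 = 7.7 per minute.
So μ = 7.7.
P(N ≥ 10) = 1 − P(N ≤ 9) ≈ 0.2469.

0.2469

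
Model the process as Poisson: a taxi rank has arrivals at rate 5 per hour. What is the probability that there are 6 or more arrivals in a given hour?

0.3840

With mean μ = 5 per hour,
P(N ≥ 6) = 1 − P(N ≤ 5) = 1 − Σ_{j=0}^{5} e^(−μ) μ^j/j! ≈ 0.3840.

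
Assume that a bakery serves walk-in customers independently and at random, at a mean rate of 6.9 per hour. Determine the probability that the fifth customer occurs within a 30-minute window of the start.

Over the interval, μ = 6.9 × 0.5 = 3.45 (a 30-minute window = 0.5 hours).
The fifth arrival falls in the interval iff at least 5 events occur there: P(S_5 ≤ t) = P(N ≥ 5) = 1 − P(N ≤ 4) ≈ 0.2651.

0.2651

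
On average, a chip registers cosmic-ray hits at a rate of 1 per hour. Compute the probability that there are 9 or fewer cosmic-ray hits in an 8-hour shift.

Over the interval, μ = 1 × 8 = 8 (an 8-hour shift = 8 hours).
P(N ≤ 9) = Σ_{j=0}^{9} e^(−μ) μ^j/j! ≈ 0.7166.

0.7166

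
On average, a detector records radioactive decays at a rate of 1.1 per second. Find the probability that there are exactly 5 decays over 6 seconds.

0.1420

Over the interval, μ = 1.1 × 6 = 6.6 (6 seconds).
P(N = 5) = e^(−μ) μ^5/5! = e^(−6.6) · 6.6^5/120 ≈ 0.1420.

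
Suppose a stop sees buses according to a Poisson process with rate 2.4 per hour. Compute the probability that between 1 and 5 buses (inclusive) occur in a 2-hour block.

Over the interval, μ = 2.4 × 2 = 4.8 (a 2-hour block = 2 hours).
P(1 ≤ N ≤ 5) = Σ_{j=1}^{5} e^(−4.8) · 4.8^j/j! ≈ 0.6428.

0.6428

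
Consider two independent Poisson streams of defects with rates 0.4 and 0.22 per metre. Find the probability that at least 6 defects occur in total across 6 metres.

0.1728

Independent Poisson processes superpose: combined rate λ = 0.4 + 0.22 = 0.62 per metre.
Over the interval, μ = 0.62 × 6 = 3.72 (6 metres).
P(N ≥ 6) = 1 − P(N ≤ 5) ≈ 0.1728.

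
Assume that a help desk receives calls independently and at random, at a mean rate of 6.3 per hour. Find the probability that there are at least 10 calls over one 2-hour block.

0.8061

Over the interval, μ = 6.3 × 2 = 12.6 (a 2-hour block = 2 hours).
P(N ≥ 10) = 1 − P(N ≤ 9) = 1 − Σ_{j=0}^{9} e^(−μ) μ^j/j! ≈ 0.8061.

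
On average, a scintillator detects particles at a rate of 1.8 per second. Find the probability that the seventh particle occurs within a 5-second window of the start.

0.7932

Over the interval, μ = 1.8 × 5 = 9 (a 5-second window = 5 seconds).
The seventh arrival falls in the interval iff at least 7 events occur there: P(S_7 ≤ t) = P(N ≥ 7) = 1 − P(N ≤ 6) ≈ 0.7932.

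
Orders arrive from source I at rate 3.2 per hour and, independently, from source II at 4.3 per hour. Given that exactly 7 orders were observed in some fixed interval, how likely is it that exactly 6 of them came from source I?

0.0242

Given the total, each event is independently from source I with probability p = λ_I/(λ_I+λ_II) = 3.2/7.5 ≈ 0.4267.
So K ~ Binomial(7, 3.2/7.5): P(K = 6) = C(7,6) · (3.2/7.5)^6 · (4.3/7.5)^1 ≈ 0.0242.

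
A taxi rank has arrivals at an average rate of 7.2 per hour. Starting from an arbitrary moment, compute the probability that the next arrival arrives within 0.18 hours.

0.7264

Inter-arrival times are exponential with rate λ = 7.2 per hour.
P(T ≤ 0.18) = 1 − e^(−λt) = 1 − e^(−7.2 × 0.18) = 1 − e^(−1.296) ≈ 0.7264.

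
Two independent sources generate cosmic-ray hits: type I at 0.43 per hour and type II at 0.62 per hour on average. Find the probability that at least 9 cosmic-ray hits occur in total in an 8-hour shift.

0.4631

Independent Poisson processes superpose: combined rate λ = 0.43 + 0.62 = 1.05 per hour.
Over the interval, μ = 1.05 × 8 = 8.4 (an 8-hour shift = 8 hours).
P(N ≥ 9) = 1 − P(N ≤ 8) ≈ 0.4631.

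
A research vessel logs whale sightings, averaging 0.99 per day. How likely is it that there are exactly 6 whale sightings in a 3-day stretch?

Over the interval, μ = 0.99 × 3 = 2.97 (a 3-day stretch = 3 days).
P(N = 6) = e^(−μ) μ^6/6! = e^(−2.97) · 2.97^6/720 ≈ 0.0489.

0.0489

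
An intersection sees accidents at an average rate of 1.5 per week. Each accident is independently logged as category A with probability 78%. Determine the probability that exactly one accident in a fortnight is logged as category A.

Thinning: the accidents that are logged as category A themselves form a Poisson process with rate 0.78 × 1.5 = 1.17 per week.
Over the interval, μ = 1.17 × 2 = 2.34 (a fortnight = 2 weeks).
P(N = 1) = e^(−2.34) · 2.34^1/1! ≈ 0.2254.

0.2254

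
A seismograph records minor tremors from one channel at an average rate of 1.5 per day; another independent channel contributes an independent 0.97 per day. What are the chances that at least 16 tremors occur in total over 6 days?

0.4135

Independent Poisson processes superpose: combined rate λ = 1.5 + 0.97 = 2.47 per day.
Over the interval, μ = 2.47 × 6 = 14.82 (6 days).
P(N ≥ 16) = 1 − P(N ≤ 15) ≈ 0.4135.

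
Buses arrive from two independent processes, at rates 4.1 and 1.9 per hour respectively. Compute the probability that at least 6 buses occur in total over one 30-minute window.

0.0839

Independent Poisson processes superpose: combined rate λ = 4.1 + 1.9 = 6 per hour.
Over the interval, μ = 6 × 0.5 = 3 (a 30-minute window = 0.5 hours).
P(N ≥ 6) = 1 − P(N ≤ 5) ≈ 0.0839.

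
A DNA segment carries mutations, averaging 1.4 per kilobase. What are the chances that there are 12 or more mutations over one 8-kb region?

Over the interval, μ = 1.4 × 8 = 11.2 (an 8-kb region = 8 kilobases).
P(N ≥ 12) = 1 − P(N ≤ 11) = 1 − Σ_{j=0}^{11} e^(−μ) μ^j/j! ≈ 0.4446.

0.4446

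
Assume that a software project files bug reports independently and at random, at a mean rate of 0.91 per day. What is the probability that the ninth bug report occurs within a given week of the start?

0.1932

Over the interval, μ = 0.91 × 7 = 6.37 (a week = 7 days).
The ninth arrival falls in the interval iff at least 9 events occur there: P(S_9 ≤ t) = P(N ≥ 9) = 1 − P(N ≤ 8) ≈ 0.1932.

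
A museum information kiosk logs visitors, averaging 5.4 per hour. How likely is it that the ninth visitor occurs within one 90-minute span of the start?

Over the interval, μ = 5.4 × 1.5 = 8.1 (a 90-minute span = 1.5 hours).
The ninth arrival falls in the interval iff at least 9 events occur there: P(S_9 ≤ t) = P(N ≥ 9) = 1 − P(N ≤ 8) ≈ 0.4214.

0.4214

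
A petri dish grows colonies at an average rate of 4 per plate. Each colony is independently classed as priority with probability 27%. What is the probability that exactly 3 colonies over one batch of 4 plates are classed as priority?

0.1787

Thinning: the colonies that are classed as priority themselves form a Poisson process with rate 0.27 × 4 = 1.08 per plate.
Over the interval, μ = 1.08 × 4 = 4.32 (a batch of 4 plates = 4 plates).
P(N = 3) = e^(−4.32) · 4.32^3/3! ≈ 0.1787.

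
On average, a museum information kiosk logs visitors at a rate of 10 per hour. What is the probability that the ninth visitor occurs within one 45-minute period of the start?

0.3380

Over the interval, μ = 10 × 0.75 = 7.5 (a 45-minute period = 0.75 hours).
The ninth arrival falls in the interval iff at least 9 events occur there: P(S_9 ≤ t) = P(N ≥ 9) = 1 − P(N ≤ 8) ≈ 0.3380.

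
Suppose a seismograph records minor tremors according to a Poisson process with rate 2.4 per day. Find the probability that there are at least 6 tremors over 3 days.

0.7241

Over the interval, μ = 2.4 × 3 = 7.2 (3 days).
P(N ≥ 6) = 1 − P(N ≤ 5) = 1 − Σ_{j=0}^{5} e^(−μ) μ^j/j! ≈ 0.7241.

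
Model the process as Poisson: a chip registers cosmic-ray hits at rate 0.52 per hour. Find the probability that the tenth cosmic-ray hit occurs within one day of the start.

Over the interval, μ = 0.52 × 24 = 12.48 (a day = 24 hours).
The tenth arrival falls in the interval iff at least 10 events occur there: P(S_10 ≤ t) = P(N ≥ 10) = 1 − P(N ≤ 9) ≈ 0.7970.

0.7970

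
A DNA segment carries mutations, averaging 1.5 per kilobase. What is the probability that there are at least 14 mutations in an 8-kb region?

0.3185

Over the interval, μ = 1.5 × 8 = 12 (an 8-kb region = 8 kilobases).
P(N ≥ 14) = 1 − P(N ≤ 13) = 1 − Σ_{j=0}^{13} e^(−μ) μ^j/j! ≈ 0.3185.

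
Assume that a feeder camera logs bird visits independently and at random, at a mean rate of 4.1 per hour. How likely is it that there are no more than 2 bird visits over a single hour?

With mean μ = 4.1 per hour,
P(N ≤ 2) = Σ_{j=0}^{2} e^(−μ) μ^j/j! ≈ 0.2238.

0.2238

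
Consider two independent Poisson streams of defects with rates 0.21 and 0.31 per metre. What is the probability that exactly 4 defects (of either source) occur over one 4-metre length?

0.0974

Independent Poisson processes superpose: combined rate λ = 0.21 + 0.31 = 0.52 per metre.
Over the interval, μ = 0.52 × 4 = 2.08 (a 4-metre length = 4 metres).
P(N = 4) = e^(−2.08) · 2.08^4/4! ≈ 0.0974.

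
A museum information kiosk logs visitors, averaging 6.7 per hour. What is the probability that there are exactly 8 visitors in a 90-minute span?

Over the interval, μ = 6.7 × 1.5 = 10.05 (a 90-minute span = 1.5 hours).
P(N = 8) = e^(−μ) μ^8/8! = e^(−10.05) · 10.05^8/40320 ≈ 0.1115.

0.1115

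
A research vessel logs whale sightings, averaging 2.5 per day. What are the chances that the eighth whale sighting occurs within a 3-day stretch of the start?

0.4754

Over the interval, μ = 2.5 × 3 = 7.5 (a 3-day stretch = 3 days).
The eighth arrival falls in the interval iff at least 8 events occur there: P(S_8 ≤ t) = P(N ≥ 8) = 1 − P(N ≤ 7) ≈ 0.4754.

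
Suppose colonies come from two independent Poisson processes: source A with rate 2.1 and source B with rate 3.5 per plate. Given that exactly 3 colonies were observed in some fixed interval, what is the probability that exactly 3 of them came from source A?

Given the total, each event is independently from source A with probability p = λ_A/(λ_A+λ_B) = 2.1/5.6 = 0.3750.
So K ~ Binomial(3, 2.1/5.6): P(K = 3) = C(3,3) · (2.1/5.6)^3 · (3.5/5.6)^0 ≈ 0.0527.

0.0527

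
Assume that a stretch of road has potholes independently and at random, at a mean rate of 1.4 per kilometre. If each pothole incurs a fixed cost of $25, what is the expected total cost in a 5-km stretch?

$175

E[N] = 1.4 × 5 = 7 (a 5-km stretch = 5 kilometres); E[cost] = 7 × $25 = $175.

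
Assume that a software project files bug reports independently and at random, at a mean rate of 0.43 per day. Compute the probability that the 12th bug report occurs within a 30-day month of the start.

Over the interval, μ = 0.43 × 30 = 12.9 (a 30-day month = 30 days).
The 12th arrival falls in the interval iff at least 12 events occur there: P(S_12 ≤ t) = P(N ≥ 12) = 1 − P(N ≤ 11) ≈ 0.6366.

0.6366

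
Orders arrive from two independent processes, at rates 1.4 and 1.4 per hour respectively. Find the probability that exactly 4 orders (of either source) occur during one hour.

Independent Poisson processes superpose: combined rate λ = 1.4 + 1.4 = 2.8 per hour.
So μ = 2.8.
P(N = 4) = e^(−2.8) · 2.8^4/4! ≈ 0.1557.

0.1557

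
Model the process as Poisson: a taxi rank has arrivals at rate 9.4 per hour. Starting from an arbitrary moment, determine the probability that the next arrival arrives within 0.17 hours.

0.7977

Inter-arrival times are exponential with rate λ = 9.4 per hour.
P(T ≤ 0.17) = 1 − e^(−λt) = 1 − e^(−9.4 × 0.17) = 1 − e^(−1.598) ≈ 0.7977.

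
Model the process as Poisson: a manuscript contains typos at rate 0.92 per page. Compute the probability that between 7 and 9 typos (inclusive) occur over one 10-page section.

0.3719

Over the interval, μ = 0.92 × 10 = 9.2 (a 10-page section = 10 pages).
P(7 ≤ N ≤ 9) = Σ_{j=7}^{9} e^(−9.2) · 9.2^j/j! ≈ 0.3719.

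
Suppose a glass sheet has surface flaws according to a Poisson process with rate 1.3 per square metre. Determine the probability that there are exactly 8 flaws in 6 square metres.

Over the interval, μ = 1.3 × 6 = 7.8 (6 square metres).
P(N = 8) = e^(−μ) μ^8/8! = e^(−7.8) · 7.8^8/40320 ≈ 0.1392.

0.1392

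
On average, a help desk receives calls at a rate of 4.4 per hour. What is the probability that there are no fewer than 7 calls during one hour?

0.1564

With mean μ = 4.4 per hour,
P(N ≥ 7) = 1 − P(N ≤ 6) = 1 − Σ_{j=0}^{6} e^(−μ) μ^j/j! ≈ 0.1564.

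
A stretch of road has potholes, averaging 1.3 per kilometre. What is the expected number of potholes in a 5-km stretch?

6.5

E[N] = λt = 1.3 × 5 = 6.5 (a 5-km stretch = 5 kilometres).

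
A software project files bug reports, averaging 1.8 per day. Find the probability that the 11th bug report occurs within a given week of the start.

0.7124

Over the interval, μ = 1.8 × 7 = 12.6 (a week = 7 days).
The 11th arrival falls in the interval iff at least 11 events occur there: P(S_11 ≤ t) = P(N ≥ 11) = 1 − P(N ≤ 10) ≈ 0.7124.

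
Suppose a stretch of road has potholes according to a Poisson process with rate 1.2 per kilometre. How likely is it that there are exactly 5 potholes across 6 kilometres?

0.1204

Over the interval, μ = 1.2 × 6 = 7.2 (6 kilometres).
P(N = 5) = e^(−μ) μ^5/5! = e^(−7.2) · 7.2^5/120 ≈ 0.1204.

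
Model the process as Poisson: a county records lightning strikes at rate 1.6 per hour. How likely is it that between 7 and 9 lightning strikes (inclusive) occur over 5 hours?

Over the interval, μ = 1.6 × 5 = 8 (5 hours).
P(7 ≤ N ≤ 9) = Σ_{j=7}^{9} e^(−8) · 8^j/j! ≈ 0.4032.

0.4032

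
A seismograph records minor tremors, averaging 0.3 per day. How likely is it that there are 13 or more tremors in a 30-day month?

0.1242

Over the interval, μ = 0.3 × 30 = 9 (a 30-day month = 30 days).
P(N ≥ 13) = 1 − P(N ≤ 12) = 1 − Σ_{j=0}^{12} e^(−μ) μ^j/j! ≈ 0.1242.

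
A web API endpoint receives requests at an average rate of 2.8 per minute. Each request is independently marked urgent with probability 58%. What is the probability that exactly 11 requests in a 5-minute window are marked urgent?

0.0754

Thinning: the requests that are marked urgent themselves form a Poisson process with rate 0.58 × 2.8 = 1.624 per minute.
Over the interval, μ = 1.624 × 5 = 8.12 (a 5-minute window = 5 minutes).
P(N = 11) = e^(−8.12) · 8.12^11/11! ≈ 0.0754.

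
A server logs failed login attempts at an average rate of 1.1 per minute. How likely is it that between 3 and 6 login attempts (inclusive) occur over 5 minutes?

0.5977

Over the interval, μ = 1.1 × 5 = 5.5 (5 minutes).
P(3 ≤ N ≤ 6) = Σ_{j=3}^{6} e^(−5.5) · 5.5^j/j! ≈ 0.5977.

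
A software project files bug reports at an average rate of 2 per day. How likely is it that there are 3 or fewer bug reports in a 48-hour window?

0.4335

Over the interval, μ = 2 × 2 = 4 (a 48-hour window = 2 days).
P(N ≤ 3) = Σ_{j=0}^{3} e^(−μ) μ^j/j! ≈ 0.4335.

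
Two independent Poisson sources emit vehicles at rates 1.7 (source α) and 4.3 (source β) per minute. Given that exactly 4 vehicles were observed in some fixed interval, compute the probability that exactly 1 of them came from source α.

0.4172

Given the total, each event is independently from source α with probability p = λ_α/(λ_α+λ_β) = 1.7/6 ≈ 0.2833.
So K ~ Binomial(4, 1.7/6): P(K = 1) = C(4,1) · (1.7/6)^1 · (4.3/6)^3 ≈ 0.4172.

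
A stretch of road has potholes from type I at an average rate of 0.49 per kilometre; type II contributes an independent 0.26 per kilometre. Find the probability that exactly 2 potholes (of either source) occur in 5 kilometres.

0.1654

Independent Poisson processes superpose: combined rate λ = 0.49 + 0.26 = 0.75 per kilometre.
Over the interval, μ = 0.75 × 5 = 3.75 (5 kilometres).
P(N = 2) = e^(−3.75) · 3.75^2/2! ≈ 0.1654.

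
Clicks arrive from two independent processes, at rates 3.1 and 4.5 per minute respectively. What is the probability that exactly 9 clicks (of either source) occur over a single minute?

Independent Poisson processes superpose: combined rate λ = 3.1 + 4.5 = 7.6 per minute.
So μ = 7.6.
P(N = 9) = e^(−7.6) · 7.6^9/9! ≈ 0.1167.

0.1167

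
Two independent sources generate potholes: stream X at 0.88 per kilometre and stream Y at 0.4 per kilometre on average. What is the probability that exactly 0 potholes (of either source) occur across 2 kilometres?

Independent Poisson processes superpose: combined rate λ = 0.88 + 0.4 = 1.28 per kilometre.
Over the interval, μ = 1.28 × 2 = 2.56 (2 kilometres).
P(N = 0) = e^(−2.56) · 2.56^0/0! ≈ 0.0773.

0.0773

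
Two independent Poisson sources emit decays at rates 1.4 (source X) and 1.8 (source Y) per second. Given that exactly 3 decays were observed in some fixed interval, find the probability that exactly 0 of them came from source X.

0.1780

Given the total, each event is independently from source X with probability p = λ_X/(λ_X+λ_Y) = 1.4/3.2 = 0.4375.
So K ~ Binomial(3, 1.4/3.2): P(K = 0) = C(3,0) · (1.4/3.2)^0 · (1.8/3.2)^3 ≈ 0.1780.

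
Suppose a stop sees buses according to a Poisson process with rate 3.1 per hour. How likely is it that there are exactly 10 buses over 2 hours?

0.0469

Over the interval, μ = 3.1 × 2 = 6.2 (2 hours).
P(N = 10) = e^(−μ) μ^10/10! = e^(−6.2) · 6.2^10/3628800 ≈ 0.0469.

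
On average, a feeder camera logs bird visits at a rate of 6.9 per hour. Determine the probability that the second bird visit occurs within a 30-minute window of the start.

0.8587

Over the interval, μ = 6.9 × 0.5 = 3.45 (a 30-minute window = 0.5 hours).
The second arrival falls in the interval iff at least 2 events occur there: P(S_2 ≤ t) = P(N ≥ 2) = 1 − P(N ≤ 1) ≈ 0.8587.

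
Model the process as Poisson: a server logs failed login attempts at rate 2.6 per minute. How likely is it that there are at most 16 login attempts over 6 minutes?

0.6056

Over the interval, μ = 2.6 × 6 = 15.6 (6 minutes).
P(N ≤ 16) = Σ_{j=0}^{16} e^(−μ) μ^j/j! ≈ 0.6056.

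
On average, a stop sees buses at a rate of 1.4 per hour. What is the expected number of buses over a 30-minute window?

E[N] = λt = 1.4 × 0.5 = 0.7 (a 30-minute window = 0.5 hours).

0.7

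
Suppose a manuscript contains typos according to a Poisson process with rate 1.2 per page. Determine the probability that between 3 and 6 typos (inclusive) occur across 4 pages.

Over the interval, μ = 1.2 × 4 = 4.8 (4 pages).
P(3 ≤ N ≤ 6) = Σ_{j=3}^{6} e^(−4.8) · 4.8^j/j! ≈ 0.6483.

0.6483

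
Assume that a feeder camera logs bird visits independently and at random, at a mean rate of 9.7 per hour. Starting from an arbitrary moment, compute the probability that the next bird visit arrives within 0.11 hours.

0.6560

Inter-arrival times are exponential with rate λ = 9.7 per hour.
P(T ≤ 0.11) = 1 − e^(−λt) = 1 − e^(−9.7 × 0.11) = 1 − e^(−1.067) ≈ 0.6560.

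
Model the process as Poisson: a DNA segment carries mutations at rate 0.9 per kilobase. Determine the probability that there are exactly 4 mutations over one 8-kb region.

0.0836

Over the interval, μ = 0.9 × 8 = 7.2 (an 8-kb region = 8 kilobases).
P(N = 4) = e^(−μ) μ^4/4! = e^(−7.2) · 7.2^4/24 ≈ 0.0836.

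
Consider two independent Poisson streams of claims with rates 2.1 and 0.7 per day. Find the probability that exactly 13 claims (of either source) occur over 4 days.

Independent Poisson processes superpose: combined rate λ = 2.1 + 0.7 = 2.8 per day.
Over the interval, μ = 2.8 × 4 = 11.2 (4 days).
P(N = 13) = e^(−11.2) · 11.2^13/13! ≈ 0.0958.

0.0958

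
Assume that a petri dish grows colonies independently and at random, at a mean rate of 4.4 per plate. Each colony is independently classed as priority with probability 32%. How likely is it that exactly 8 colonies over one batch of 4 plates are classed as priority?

Thinning: the colonies that are classed as priority themselves form a Poisson process with rate 0.32 × 4.4 = 1.408 per plate.
Over the interval, μ = 1.408 × 4 = 5.632 (a batch of 4 plates = 4 plates).
P(N = 8) = e^(−5.632) · 5.632^8/8! ≈ 0.0899.

0.0899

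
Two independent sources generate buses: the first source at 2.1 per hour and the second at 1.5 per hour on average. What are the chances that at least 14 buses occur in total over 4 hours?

0.5773

Independent Poisson processes superpose: combined rate λ = 2.1 + 1.5 = 3.6 per hour.
Over the interval, μ = 3.6 × 4 = 14.4 (4 hours).
P(N ≥ 14) = 1 − P(N ≤ 13) ≈ 0.5773.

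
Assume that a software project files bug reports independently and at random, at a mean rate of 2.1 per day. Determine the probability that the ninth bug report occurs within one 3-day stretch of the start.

Over the interval, μ = 2.1 × 3 = 6.3 (a 3-day stretch = 3 days).
The ninth arrival falls in the interval iff at least 9 events occur there: P(S_9 ≤ t) = P(N ≥ 9) = 1 − P(N ≤ 8) ≈ 0.1852.

0.1852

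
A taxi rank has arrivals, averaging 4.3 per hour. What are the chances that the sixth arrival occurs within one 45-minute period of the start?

0.1083

Over the interval, μ = 4.3 × 0.75 = 3.225 (a 45-minute period = 0.75 hours).
The sixth arrival falls in the interval iff at least 6 events occur there: P(S_6 ≤ t) = P(N ≥ 6) = 1 − P(N ≤ 5) ≈ 0.1083.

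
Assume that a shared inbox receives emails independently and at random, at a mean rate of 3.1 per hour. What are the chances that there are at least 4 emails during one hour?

0.3752

With mean μ = 3.1 per hour,
P(N ≥ 4) = 1 − P(N ≤ 3) = 1 − Σ_{j=0}^{3} e^(−μ) μ^j/j! ≈ 0.3752.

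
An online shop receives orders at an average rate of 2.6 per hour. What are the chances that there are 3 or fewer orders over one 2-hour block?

0.2381

Over the interval, μ = 2.6 × 2 = 5.2 (a 2-hour block = 2 hours).
P(N ≤ 3) = Σ_{j=0}^{3} e^(−μ) μ^j/j! ≈ 0.2381.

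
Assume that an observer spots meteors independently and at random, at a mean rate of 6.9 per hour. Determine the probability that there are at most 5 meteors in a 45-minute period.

Over the interval, μ = 6.9 × 0.75 = 5.175 (a 45-minute period = 0.75 hours).
P(N ≤ 5) = Σ_{j=0}^{5} e^(−μ) μ^j/j! ≈ 0.5853.

0.5853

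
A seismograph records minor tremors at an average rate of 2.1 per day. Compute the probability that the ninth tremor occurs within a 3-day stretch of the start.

Over the interval, μ = 2.1 × 3 = 6.3 (a 3-day stretch = 3 days).
The ninth arrival falls in the interval iff at least 9 events occur there: P(S_9 ≤ t) = P(N ≥ 9) = 1 − P(N ≤ 8) ≈ 0.1852.

0.1852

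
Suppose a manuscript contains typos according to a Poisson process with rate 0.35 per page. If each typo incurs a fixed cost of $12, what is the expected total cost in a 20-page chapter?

E[N] = 0.35 × 20 = 7 (a 20-page chapter = 20 pages); E[cost] = 7 × $12 = $84.

$84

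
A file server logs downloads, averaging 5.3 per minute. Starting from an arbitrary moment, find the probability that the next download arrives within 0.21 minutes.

0.6714

Inter-arrival times are exponential with rate λ = 5.3 per minute.
P(T ≤ 0.21) = 1 − e^(−λt) = 1 − e^(−5.3 × 0.21) = 1 − e^(−1.113) ≈ 0.6714.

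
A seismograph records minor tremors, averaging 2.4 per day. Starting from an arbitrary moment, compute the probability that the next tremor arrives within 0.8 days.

0.8534

Inter-arrival times are exponential with rate λ = 2.4 per day.
P(T ≤ 0.8) = 1 − e^(−λt) = 1 − e^(−2.4 × 0.8) = 1 − e^(−1.92) ≈ 0.8534.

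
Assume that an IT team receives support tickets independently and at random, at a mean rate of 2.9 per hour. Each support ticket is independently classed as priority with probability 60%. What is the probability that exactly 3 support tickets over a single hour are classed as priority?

0.1541

Thinning: the support tickets that are classed as priority themselves form a Poisson process with rate 0.6 × 2.9 = 1.74 per hour.
So μ = 1.74.
P(N = 3) = e^(−1.74) · 1.74^3/3! ≈ 0.1541.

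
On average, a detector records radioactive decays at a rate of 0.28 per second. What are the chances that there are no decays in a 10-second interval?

Over the interval, μ = 0.28 × 10 = 2.8 (a 10-second interval = 10 seconds).
P(N = 0) = e^(−μ) μ^0/0! = e^(−2.8) · 2.8^0/1 ≈ 0.0608.

0.0608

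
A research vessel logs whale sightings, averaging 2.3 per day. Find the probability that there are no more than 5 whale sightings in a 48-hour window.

0.6858

Over the interval, μ = 2.3 × 2 = 4.6 (a 48-hour window = 2 days).
P(N ≤ 5) = Σ_{j=0}^{5} e^(−μ) μ^j/j! ≈ 0.6858.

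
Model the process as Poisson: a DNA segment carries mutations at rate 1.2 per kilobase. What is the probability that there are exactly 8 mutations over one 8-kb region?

Over the interval, μ = 1.2 × 8 = 9.6 (an 8-kb region = 8 kilobases).
P(N = 8) = e^(−μ) μ^8/8! = e^(−9.6) · 9.6^8/40320 ≈ 0.1212.

0.1212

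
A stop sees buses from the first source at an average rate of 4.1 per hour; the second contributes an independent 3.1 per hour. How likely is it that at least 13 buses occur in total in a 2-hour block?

Independent Poisson processes superpose: combined rate λ = 4.1 + 3.1 = 7.2 per hour.
Over the interval, μ = 7.2 × 2 = 14.4 (a 2-hour block = 2 hours).
P(N ≥ 13) = 1 − P(N ≤ 12) ≈ 0.6797.

0.6797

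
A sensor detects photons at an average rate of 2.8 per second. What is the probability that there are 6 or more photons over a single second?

With mean μ = 2.8 per second,
P(N ≥ 6) = 1 − P(N ≤ 5) = 1 − Σ_{j=0}^{5} e^(−μ) μ^j/j! ≈ 0.0651.

0.0651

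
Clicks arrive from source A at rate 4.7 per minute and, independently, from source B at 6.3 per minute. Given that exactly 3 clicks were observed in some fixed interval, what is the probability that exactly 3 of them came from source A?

Given the total, each event is independently from source A with probability p = λ_A/(λ_A+λ_B) = 4.7/11 ≈ 0.4273.
So K ~ Binomial(3, 4.7/11): P(K = 3) = C(3,3) · (4.7/11)^3 · (6.3/11)^0 ≈ 0.0780.

0.0780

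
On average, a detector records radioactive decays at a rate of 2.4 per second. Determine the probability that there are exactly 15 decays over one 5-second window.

Over the interval, μ = 2.4 × 5 = 12 (a 5-second window = 5 seconds).
P(N = 15) = e^(−μ) μ^15/15! = e^(−12) · 12^15/1307674368000 ≈ 0.0724.

0.0724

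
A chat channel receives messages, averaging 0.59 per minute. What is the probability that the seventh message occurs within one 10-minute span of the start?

0.3776

Over the interval, μ = 0.59 × 10 = 5.9 (a 10-minute span = 10 minutes).
The seventh arrival falls in the interval iff at least 7 events occur there: P(S_7 ≤ t) = P(N ≥ 7) = 1 − P(N ≤ 6) ≈ 0.3776.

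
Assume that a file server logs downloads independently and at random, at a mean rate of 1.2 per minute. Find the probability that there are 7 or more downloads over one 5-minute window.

Over the interval, μ = 1.2 × 5 = 6 (a 5-minute window = 5 minutes).
P(N ≥ 7) = 1 − P(N ≤ 6) = 1 − Σ_{j=0}^{6} e^(−μ) μ^j/j! ≈ 0.3937.

0.3937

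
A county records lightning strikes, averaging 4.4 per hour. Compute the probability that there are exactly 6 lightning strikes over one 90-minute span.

0.1562

Over the interval, μ = 4.4 × 1.5 = 6.6 (a 90-minute span = 1.5 hours).
P(N = 6) = e^(−μ) μ^6/6! = e^(−6.6) · 6.6^6/720 ≈ 0.1562.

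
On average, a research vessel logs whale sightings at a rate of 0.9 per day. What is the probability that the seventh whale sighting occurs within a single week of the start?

Over the interval, μ = 0.9 × 7 = 6.3 (a week = 7 days).
The seventh arrival falls in the interval iff at least 7 events occur there: P(S_7 ≤ t) = P(N ≥ 7) = 1 − P(N ≤ 6) ≈ 0.4418.

0.4418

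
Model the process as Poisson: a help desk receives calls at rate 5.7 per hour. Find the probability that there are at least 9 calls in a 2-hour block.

0.8016

Over the interval, μ = 5.7 × 2 = 11.4 (a 2-hour block = 2 hours).
P(N ≥ 9) = 1 − P(N ≤ 8) = 1 − Σ_{j=0}^{8} e^(−μ) μ^j/j! ≈ 0.8016.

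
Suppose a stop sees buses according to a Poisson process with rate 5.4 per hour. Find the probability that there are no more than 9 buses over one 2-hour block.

0.3626

Over the interval, μ = 5.4 × 2 = 10.8 (a 2-hour block = 2 hours).
P(N ≤ 9) = Σ_{j=0}^{9} e^(−μ) μ^j/j! ≈ 0.3626.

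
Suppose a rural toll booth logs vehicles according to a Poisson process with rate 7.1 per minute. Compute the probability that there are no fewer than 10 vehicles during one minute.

With mean μ = 7.1 per minute,
P(N ≥ 10) = 1 − P(N ≤ 9) = 1 − Σ_{j=0}^{9} e^(−μ) μ^j/j! ≈ 0.1798.

0.1798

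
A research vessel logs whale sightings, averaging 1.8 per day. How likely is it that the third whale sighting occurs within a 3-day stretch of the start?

Over the interval, μ = 1.8 × 3 = 5.4 (a 3-day stretch = 3 days).
The third arrival falls in the interval iff at least 3 events occur there: P(S_3 ≤ t) = P(N ≥ 3) = 1 − P(N ≤ 2) ≈ 0.9052.

0.9052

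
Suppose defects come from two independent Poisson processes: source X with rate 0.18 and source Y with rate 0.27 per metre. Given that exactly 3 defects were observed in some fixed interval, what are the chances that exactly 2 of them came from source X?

0.2880

Given the total, each event is independently from source X with probability p = λ_X/(λ_X+λ_Y) = 0.18/0.45 = 0.4000.
So K ~ Binomial(3, 0.18/0.45): P(K = 2) = C(3,2) · (0.18/0.45)^2 · (0.27/0.45)^1 ≈ 0.2880.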